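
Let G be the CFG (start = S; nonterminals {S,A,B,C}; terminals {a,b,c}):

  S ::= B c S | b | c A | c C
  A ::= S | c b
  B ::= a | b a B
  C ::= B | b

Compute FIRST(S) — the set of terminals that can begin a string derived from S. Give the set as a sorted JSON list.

FIRST iteration:
[1]
  A via A→c b: +{c}
  B via B→a: +{a}
  B via B→b a B: +{b}
  C via C→B: +{a,b}
  S via S→B c S: +{a,b}
  S via S→c A: +{c}
  S: {a,b,c}  A: {c}  B: {a,b}  C: {a,b}
[2]
  A via A→S: +{a,b}
  S: {a,b,c}  A: {a,b,c}  B: {a,b}  C: {a,b}
[3] (no change)
  S: {a,b,c}  A: {a,b,c}  B: {a,b}  C: {a,b}

FIRST(S) = ["a", "b", "c"]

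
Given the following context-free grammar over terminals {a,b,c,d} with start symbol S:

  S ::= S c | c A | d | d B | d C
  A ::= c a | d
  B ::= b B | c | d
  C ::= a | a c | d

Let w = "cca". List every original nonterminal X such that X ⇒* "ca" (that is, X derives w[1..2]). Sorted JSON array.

Convert to CNF:
  S -> S T0 | T0 A | T3 B | T3 C | d
  A -> T0 T1 | d
  B -> T2 B | c | d
  C -> T1 T0 | a | d
  T0 -> c
  T1 -> a
  T2 -> b
  T3 -> d

Fill CYK table bottom-up — only the sub-triangle for w[1..2]:
  T[1,1] 'c' = {B,T0}  orig:{B}
  T[2,2] 'a' = {C,T1}  orig:{C}
  T[1,2] 'ca' = {A}

Original NTs in T[1,2] deriving "ca": ["A"]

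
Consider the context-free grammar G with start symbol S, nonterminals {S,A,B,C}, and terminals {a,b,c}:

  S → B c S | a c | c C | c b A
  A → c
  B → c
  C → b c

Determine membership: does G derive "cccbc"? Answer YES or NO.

Convert to CNF:
  S -> B X3 | T1 C | T1 X4 | T2 T1
  A -> c
  B -> c
  C -> T0 T1
  T0 -> b
  T1 -> c
  T2 -> a
  X3 -> T1 S
  X4 -> T0 A

Fill CYK table bottom-up:
  T[0,0] 'c' = {A,B,T1}  orig:{A,B}
  T[1,1] 'c' = {A,B,T1}  orig:{A,B}
  T[2,2] 'c' = {A,B,T1}  orig:{A,B}
  T[3,3] 'b' = {T0}  orig:{}
  T[4,4] 'c' = {A,B,T1}  orig:{A,B}
  T[0,1] 'cc' = ∅
  T[1,2] 'cc' = ∅
  T[2,3] 'cb' = ∅
  T[3,4] 'bc' = {C,X4}  orig:{C}
  T[0,2] 'ccc' = ∅
  T[1,3] 'ccb' = ∅
  T[2,4] 'cbc' = {S}
  T[0,3] 'cccb' = ∅
  T[1,4] 'ccbc' = {X3}  orig:{}
  T[0,4] 'cccbc' = {S}

S ∈ T[0,4] ⇒ YES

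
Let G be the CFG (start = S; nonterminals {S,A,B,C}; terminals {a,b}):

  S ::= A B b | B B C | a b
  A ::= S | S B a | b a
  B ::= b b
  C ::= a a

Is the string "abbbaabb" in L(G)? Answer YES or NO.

Convert to CNF:
  S -> A X5 | B X6 | T1 T0
  A -> A X2 | B X3 | S X4 | T0 T1 | T1 T0
  B -> T0 T0
  C -> T1 T1
  T0 -> b
  T1 -> a
  X2 -> B T0
  X3 -> B C
  X4 -> B T1
  X5 -> B T0
  X6 -> B C

CYK table (by increasing span):
  [0..0]={T1}  "a"  orig:{}
  [1..1]={T0}  "b"  orig:{}
  [2..2]={T0}  "b"  orig:{}
  [3..3]={T0}  "b"  orig:{}
  [4..4]={T1}  "a"  orig:{}
  [5..5]={T1}  "a"  orig:{}
  [6..6]={T0}  "b"  orig:{}
  [7..7]={T0}  "b"  orig:{}
  [0..1]={A,S}  "ab"
  [1..2]={B}  "bb"
  [2..3]={B}  "bb"
  [3..4]={A}  "ba"
  [4..5]={C}  "aa"
  [5..6]={A,S}  "ab"
  [6..7]={B}  "bb"
  [0..2]=∅  "abb"
  [1..3]={X2,X5}  "bbb"  orig:{}
  [2..4]={X4}  "bba"  orig:{}
  [3..5]=∅  "baa"
  [4..6]=∅  "aab"
  [5..7]=∅  "abb"
  [0..3]=∅  "abbb"
  [1..4]=∅  "bbba"
  [2..5]={X3,X6}  "bbaa"  orig:{}
  [3..6]=∅  "baab"
  [4..7]=∅  "aabb"
  [0..4]={A}  "abbba"
  [1..5]=∅  "bbbaa"
  [2..6]=∅  "bbaab"
  [3..7]=∅  "baabb"
  [0..5]=∅  "abbbaa"
  [1..6]=∅  "bbbaab"
  [2..7]=∅  "bbaabb"
  [0..6]=∅  "abbbaab"
  [1..7]=∅  "bbbaabb"
  [0..7]=∅  "abbbaabb"

S ∉ T[0,7] ⇒ NO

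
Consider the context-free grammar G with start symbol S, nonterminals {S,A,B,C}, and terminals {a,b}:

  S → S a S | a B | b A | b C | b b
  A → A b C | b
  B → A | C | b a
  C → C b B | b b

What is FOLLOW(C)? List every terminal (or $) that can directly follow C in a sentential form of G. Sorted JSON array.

FIRST iteration:
pass 1:
  A via A→b: +{b}
  B via B→A: +{b}
  C via C→b b: +{b}
  S via S→a B: +{a}
  S via S→b A: +{b}
  S: {a,b}  A: {b}  B: {b}  C: {b}
pass 2: (no change)
  S: {a,b}  A: {b}  B: {b}  C: {b}

Compute FOLLOW by fixpoint:
FOLLOW(S) := {$}
pass 1:
  A→A b C: FOLLOW(A) ⊇ FIRST(b) = {b}; new: +{b}
  A→A b C: FOLLOW(C) ⊇ FOLLOW(A) ⊇ {b}; new: +{b}
  C→C b B: FOLLOW(B) ⊇ FOLLOW(C) ⊇ {b}; new: +{b}
  S→S a S: FOLLOW(S) ⊇ FIRST(a) = {a}; new: +{a}
  S→a B: FOLLOW(B) ⊇ FOLLOW(S) ⊇ {$,a}; new: +{$,a}
  S→b A: FOLLOW(A) ⊇ FOLLOW(S) ⊇ {$,a}; new: +{$,a}
  S→b C: FOLLOW(C) ⊇ FOLLOW(S) ⊇ {$,a}; new: +{$,a}
  S: {$,a}  A: {$,a,b}  B: {$,a,b}  C: {$,a,b}
pass 2: done
  S: {$,a}  A: {$,a,b}  B: {$,a,b}  C: {$,a,b}

FOLLOW(C) = ["$", "a", "b"]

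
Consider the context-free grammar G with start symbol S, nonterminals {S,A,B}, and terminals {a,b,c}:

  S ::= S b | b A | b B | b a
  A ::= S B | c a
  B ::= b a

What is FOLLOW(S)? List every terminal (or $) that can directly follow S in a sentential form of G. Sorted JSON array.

Compute FIRST by fixpoint:
iter 1:
  A via A→c a: +{c}
  B via B→b a: +{b}
  S via S→b A: +{b}
  S: {b}  A: {c}  B: {b}
iter 2:
  A via A→S B: +{b}
  S: {b}  A: {b,c}  B: {b}
iter 3: done
  S: {b}  A: {b,c}  B: {b}

FOLLOW iteration:
seed FOLLOW(S) with $
[1]
  A→S B: FOLLOW(S) ⊇ FIRST(B) = {b}; new: +{b}
  S→b A: FOLLOW(A) ⊇ FOLLOW(S) ⊇ {$,b}; new: +{$,b}
  S→b B: FOLLOW(B) ⊇ FOLLOW(S) ⊇ {$,b}; new: +{$,b}
  FOLLOW[S]={$,b}  FOLLOW[A]={$,b}  FOLLOW[B]={$,b}
[2] done
  FOLLOW[S]={$,b}  FOLLOW[A]={$,b}  FOLLOW[B]={$,b}

FOLLOW(S) = ["$", "b"]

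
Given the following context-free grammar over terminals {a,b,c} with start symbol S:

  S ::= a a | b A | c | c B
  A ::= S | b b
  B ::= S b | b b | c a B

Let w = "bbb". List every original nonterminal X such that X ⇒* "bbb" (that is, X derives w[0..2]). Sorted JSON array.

CNF form of G:
  S -> T0 T0 | T1 A | T2 B | c
  A -> T0 T0 | T1 A | T1 T1 | T2 B | c
  B -> S T1 | T1 T1 | T2 X3
  T0 -> a
  T1 -> b
  T2 -> c
  X3 -> T0 B

Fill CYK table bottom-up, restricted to cells inside w[0..2]:
  cell(0,0) b: {T1}  orig:{}
  cell(1,1) b: {T1}  orig:{}
  cell(2,2) b: {T1}  orig:{}
  cell(0,1) bb: {A,B}
  cell(1,2) bb: {A,B}
  cell(0,2) bbb: {A,S}

Original NTs in T[0,2] deriving "bbb": ["A", "S"]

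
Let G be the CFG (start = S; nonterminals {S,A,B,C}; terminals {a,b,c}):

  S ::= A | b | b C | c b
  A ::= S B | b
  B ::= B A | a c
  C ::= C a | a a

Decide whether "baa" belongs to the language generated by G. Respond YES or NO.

CNF form of G:
  S -> S B | T1 T2 | T2 C | b
  A -> S B | b
  B -> B A | T0 T1
  C -> C T0 | T0 T0
  T0 -> a
  T1 -> c
  T2 -> b

Fill CYK table bottom-up:
  [0..0]={A,S,T2}  "b"  orig:{A,S}
  [1..1]={T0}  "a"  orig:{}
  [2..2]={T0}  "a"  orig:{}
  [0..1]=∅  "ba"
  [1..2]={C}  "aa"
  [0..2]={S}  "baa"

S ∈ T[0,2] ⇒ YES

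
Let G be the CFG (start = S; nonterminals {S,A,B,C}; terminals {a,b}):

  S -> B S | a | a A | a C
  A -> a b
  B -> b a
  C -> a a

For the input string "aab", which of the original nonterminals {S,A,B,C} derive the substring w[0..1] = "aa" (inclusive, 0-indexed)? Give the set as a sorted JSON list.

CNF form of G:
  S -> B S | T0 A | T0 C | a
  A -> T0 T1
  B -> T1 T0
  C -> T0 T0
  T0 -> a
  T1 -> b

CYK table (by increasing span), restricted to cells inside w[0..1]:
  [0..0]={S,T0}  "a"  orig:{S}
  [1..1]={S,T0}  "a"  orig:{S}
  [0..1]={C}  "aa"

Original NTs in T[0,1] deriving "aa": ["C"]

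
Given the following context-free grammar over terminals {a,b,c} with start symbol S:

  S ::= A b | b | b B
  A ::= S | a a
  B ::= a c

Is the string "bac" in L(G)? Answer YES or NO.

Convert to CNF:
  S -> A T0 | T0 B | b
  A -> A T0 | T0 B | T1 T1 | b
  B -> T1 T2
  T0 -> b
  T1 -> a
  T2 -> c

Fill CYK table bottom-up:
  [0..0]={A,S,T0}  "b"  orig:{A,S}
  [1..1]={T1}  "a"  orig:{}
  [2..2]={T2}  "c"  orig:{}
  [0..1]=∅  "ba"
  [1..2]={B}  "ac"
  [0..2]={A,S}  "bac"

S ∈ T[0,2] ⇒ YES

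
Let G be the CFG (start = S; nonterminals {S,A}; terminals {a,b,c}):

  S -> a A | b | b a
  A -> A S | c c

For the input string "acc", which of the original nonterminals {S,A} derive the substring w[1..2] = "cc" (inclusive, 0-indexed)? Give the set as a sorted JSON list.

CNF form of G:
  S -> T1 A | T2 T1 | b
  A -> A S | T0 T0
  T0 -> c
  T1 -> a
  T2 -> b

Fill CYK table bottom-up (cells [i..j] with 1 ≤ i ≤ j ≤ 2 only):
  [1..1]={T0}  "c"  orig:{}
  [2..2]={T0}  "c"  orig:{}
  [1..2]={A}  "cc"

Original NTs in T[1,2] deriving "cc": ["A"]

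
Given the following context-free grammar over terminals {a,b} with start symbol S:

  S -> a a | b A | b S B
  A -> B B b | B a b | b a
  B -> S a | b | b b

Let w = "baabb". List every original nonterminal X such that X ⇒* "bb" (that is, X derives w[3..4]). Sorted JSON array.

CNF form of G:
  S -> T0 A | T0 X4 | T1 T1
  A -> B X2 | B X3 | T0 T1
  B -> S T1 | T0 T0 | b
  T0 -> b
  T1 -> a
  X2 -> B T0
  X3 -> T1 T0
  X4 -> S B

CYK table (by increasing span), restricted to cells inside w[3..4]:
  cell(3,3) b: {B,T0}  orig:{B}
  cell(4,4) b: {B,T0}  orig:{B}
  cell(3,4) bb: {B,X2}  orig:{B}

Original NTs in T[3,4] deriving "bb": ["B"]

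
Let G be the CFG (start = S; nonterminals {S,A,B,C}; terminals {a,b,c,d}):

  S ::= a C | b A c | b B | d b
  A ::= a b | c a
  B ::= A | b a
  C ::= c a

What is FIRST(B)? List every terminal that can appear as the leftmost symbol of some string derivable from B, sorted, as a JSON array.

FIRST sets, iterate to fixpoint:
[1]
  A via A→a b: +{a}
  A via A→c a: +{c}
  B via B→A: +{a,c}
  B via B→b a: +{b}
  C via C→c a: +{c}
  S via S→a C: +{a}
  S via S→b A c: +{b}
  S via S→d b: +{d}
  FIRST[S]={a,b,d}  FIRST[A]={a,c}  FIRST[B]={a,b,c}  FIRST[C]={c}
[2] (stable)
  FIRST[S]={a,b,d}  FIRST[A]={a,c}  FIRST[B]={a,b,c}  FIRST[C]={c}

FIRST(B) = ["a", "b", "c"]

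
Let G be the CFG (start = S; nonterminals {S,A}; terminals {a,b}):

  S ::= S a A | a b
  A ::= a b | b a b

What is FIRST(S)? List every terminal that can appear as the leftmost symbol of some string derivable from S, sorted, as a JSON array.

FIRST sets, iterate to fixpoint:
[1]
  A via A→a b: +{a}
  A via A→b a b: +{b}
  S via S→a b: +{a}
  FIRST[S]={a}  FIRST[A]={a,b}
[2] (stable)
  FIRST[S]={a}  FIRST[A]={a,b}

FIRST(S) = ["a"]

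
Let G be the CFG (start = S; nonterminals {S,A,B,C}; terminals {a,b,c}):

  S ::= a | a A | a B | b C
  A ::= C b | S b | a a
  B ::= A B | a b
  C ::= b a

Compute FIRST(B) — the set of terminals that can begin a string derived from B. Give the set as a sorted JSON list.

Compute FIRST by fixpoint:
[1]
  A via A→a a: +{a}
  B via B→A B: +{a}
  C via C→b a: +{b}
  S via S→a: +{a}
  S via S→b C: +{b}
  FIRST[S]={a,b}  FIRST[A]={a}  FIRST[B]={a}  FIRST[C]={b}
[2]
  A via A→C b: +{b}
  B via B→A B: +{b}
  FIRST[S]={a,b}  FIRST[A]={a,b}  FIRST[B]={a,b}  FIRST[C]={b}
[3] (no change)
  FIRST[S]={a,b}  FIRST[A]={a,b}  FIRST[B]={a,b}  FIRST[C]={b}

FIRST(B) = ["a", "b"]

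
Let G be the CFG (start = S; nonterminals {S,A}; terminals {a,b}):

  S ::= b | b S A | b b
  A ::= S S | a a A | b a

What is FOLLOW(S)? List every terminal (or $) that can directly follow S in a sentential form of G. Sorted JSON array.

Compute FIRST by fixpoint:
[1]
  A via A→a a A: +{a}
  A via A→b a: +{b}
  S via S→b: +{b}
  FIRST(S)={b}  FIRST(A)={a,b}
[2] — fixpoint
  FIRST(S)={b}  FIRST(A)={a,b}

FOLLOW iteration:
FOLLOW(S) := {$}
round 1:
  A→S S: FOLLOW(S) ⊇ FIRST(S) = {b}; new: +{b}
  S→b S A: FOLLOW(S) ⊇ FIRST(A) = {a,b}; new: +{a}
  S→b S A: FOLLOW(A) ⊇ FOLLOW(S) ⊇ {$,a,b}; new: +{$,a,b}
  S: {$,a,b}  A: {$,a,b}
round 2: done
  S: {$,a,b}  A: {$,a,b}

FOLLOW(S) = ["$", "a", "b"]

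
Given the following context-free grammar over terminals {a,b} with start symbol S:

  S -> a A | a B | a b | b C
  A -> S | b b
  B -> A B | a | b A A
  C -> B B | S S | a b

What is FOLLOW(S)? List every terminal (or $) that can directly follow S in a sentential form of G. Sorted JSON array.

Compute FIRST by fixpoint:
pass 1:
  A via A→b b: +{b}
  B via B→A B: +{b}
  B via B→a: +{a}
  C via C→B B: +{a,b}
  S via S→a A: +{a}
  S via S→b C: +{b}
  S: {a,b}  A: {b}  B: {a,b}  C: {a,b}
pass 2:
  A via A→S: +{a}
  S: {a,b}  A: {a,b}  B: {a,b}  C: {a,b}
pass 3: done
  S: {a,b}  A: {a,b}  B: {a,b}  C: {a,b}

FOLLOW iteration:
seed FOLLOW(S) with $
[1]
  B→A B: FOLLOW(A) ⊇ FIRST(B) = {a,b}; new: +{a,b}
  C→B B: FOLLOW(B) ⊇ FIRST(B) = {a,b}; new: +{a,b}
  C→S S: FOLLOW(S) ⊇ FIRST(S) = {a,b}; new: +{a,b}
  S→a A: FOLLOW(A) ⊇ FOLLOW(S) ⊇ {$,a,b}; new: +{$}
  S→a B: FOLLOW(B) ⊇ FOLLOW(S) ⊇ {$,a,b}; new: +{$}
  S→b C: FOLLOW(C) ⊇ FOLLOW(S) ⊇ {$,a,b}; new: +{$,a,b}
  FOLLOW[S]={$,a,b}  FOLLOW[A]={$,a,b}  FOLLOW[B]={$,a,b}  FOLLOW[C]={$,a,b}
[2] (no change)
  FOLLOW[S]={$,a,b}  FOLLOW[A]={$,a,b}  FOLLOW[B]={$,a,b}  FOLLOW[C]={$,a,b}

FOLLOW(S) = ["$", "a", "b"]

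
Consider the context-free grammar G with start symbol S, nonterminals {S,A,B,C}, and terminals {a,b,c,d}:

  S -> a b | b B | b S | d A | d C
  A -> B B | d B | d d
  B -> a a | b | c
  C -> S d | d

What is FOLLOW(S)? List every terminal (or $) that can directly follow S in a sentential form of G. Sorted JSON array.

FIRST iteration:
pass 1:
  A via A→d B: +{d}
  B via B→a a: +{a}
  B via B→b: +{b}
  B via B→c: +{c}
  C via C→d: +{d}
  S via S→a b: +{a}
  S via S→b B: +{b}
  S via S→d A: +{d}
  S: {a,b,d}  A: {d}  B: {a,b,c}  C: {d}
pass 2:
  A via A→B B: +{a,b,c}
  C via C→S d: +{a,b}
  S: {a,b,d}  A: {a,b,c,d}  B: {a,b,c}  C: {a,b,d}
pass 3: — fixpoint
  S: {a,b,d}  A: {a,b,c,d}  B: {a,b,c}  C: {a,b,d}

FOLLOW iteration:
initialize: $ ∈ FOLLOW(S)
iter 1:
  A→B B: FOLLOW(B) ⊇ FIRST(B) = {a,b,c}; new: +{a,b,c}
  C→S d: FOLLOW(S) ⊇ FIRST(d) = {d}; new: +{d}
  S→b B: FOLLOW(B) ⊇ FOLLOW(S) ⊇ {$,d}; new: +{$,d}
  S→d A: FOLLOW(A) ⊇ FOLLOW(S) ⊇ {$,d}; new: +{$,d}
  S→d C: FOLLOW(C) ⊇ FOLLOW(S) ⊇ {$,d}; new: +{$,d}
  S: {$,d}  A: {$,d}  B: {$,a,b,c,d}  C: {$,d}
iter 2: (no change)
  S: {$,d}  A: {$,d}  B: {$,a,b,c,d}  C: {$,d}

FOLLOW(S) = ["$", "d"]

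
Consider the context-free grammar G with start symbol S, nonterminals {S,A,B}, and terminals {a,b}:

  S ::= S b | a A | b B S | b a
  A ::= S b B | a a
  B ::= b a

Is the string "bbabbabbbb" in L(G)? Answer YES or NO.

Convert to CNF:
  S -> S T0 | T0 T1 | T0 X3 | T1 A
  A -> S X2 | T1 T1
  B -> T0 T1
  T0 -> b
  T1 -> a
  X2 -> T0 B
  X3 -> B S

Fill CYK table bottom-up:
  T[0,0] 'b' = {T0}  orig:{}
  T[1,1] 'b' = {T0}  orig:{}
  T[2,2] 'a' = {T1}  orig:{}
  T[3,3] 'b' = {T0}  orig:{}
  T[4,4] 'b' = {T0}  orig:{}
  T[5,5] 'a' = {T1}  orig:{}
  T[6,6] 'b' = {T0}  orig:{}
  T[7,7] 'b' = {T0}  orig:{}
  T[8,8] 'b' = {T0}  orig:{}
  T[9,9] 'b' = {T0}  orig:{}
  T[0,1] 'bb' = ∅
  T[1,2] 'ba' = {B,S}
  T[2,3] 'ab' = ∅
  T[3,4] 'bb' = ∅
  T[4,5] 'ba' = {B,S}
  T[5,6] 'ab' = ∅
  T[6,7] 'bb' = ∅
  T[7,8] 'bb' = ∅
  T[8,9] 'bb' = ∅
  T[0,2] 'bba' = {X2}  orig:{}
  T[1,3] 'bab' = {S}
  T[2,4] 'abb' = ∅
  T[3,5] 'bba' = {X2}  orig:{}
  T[4,6] 'bab' = {S}
  T[5,7] 'abb' = ∅
  T[6,8] 'bbb' = ∅
  T[7,9] 'bbb' = ∅
  T[0,3] 'bbab' = ∅
  T[1,4] 'babb' = {S}
  T[2,5] 'abba' = ∅
  T[3,6] 'bbab' = ∅
  T[4,7] 'babb' = {S}
  T[5,8] 'abbb' = ∅
  T[6,9] 'bbbb' = ∅
  T[0,4] 'bbabb' = ∅
  T[1,5] 'babba' = {A}
  T[2,6] 'abbab' = ∅
  T[3,7] 'bbabb' = ∅
  T[4,8] 'babbb' = {S}
  T[5,9] 'abbbb' = ∅
  T[0,5] 'bbabba' = ∅
  T[1,6] 'babbab' = ∅
  T[2,7] 'abbabb' = ∅
  T[3,8] 'bbabbb' = ∅
  T[4,9] 'babbbb' = {S}
  T[0,6] 'bbabbab' = ∅
  T[1,7] 'babbabb' = ∅
  T[2,8] 'abbabbb' = ∅
  T[3,9] 'bbabbbb' = ∅
  T[0,7] 'bbabbabb' = ∅
  T[1,8] 'babbabbb' = ∅
  T[2,9] 'abbabbbb' = ∅
  T[0,8] 'bbabbabbb' = ∅
  T[1,9] 'babbabbbb' = ∅
  T[0,9] 'bbabbabbbb' = ∅

S ∉ T[0,9] ⇒ NO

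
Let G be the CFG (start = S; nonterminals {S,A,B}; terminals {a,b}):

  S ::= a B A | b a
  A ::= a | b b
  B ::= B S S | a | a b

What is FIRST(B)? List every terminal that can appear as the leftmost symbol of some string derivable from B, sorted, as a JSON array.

FIRST sets, iterate to fixpoint:
round 1:
  A via A→a: +{a}
  A via A→b b: +{b}
  B via B→a: +{a}
  S via S→a B A: +{a}
  S via S→b a: +{b}
  FIRST(S)={a,b}  FIRST(A)={a,b}  FIRST(B)={a}
round 2: — fixpoint
  FIRST(S)={a,b}  FIRST(A)={a,b}  FIRST(B)={a}

FIRST(B) = ["a"]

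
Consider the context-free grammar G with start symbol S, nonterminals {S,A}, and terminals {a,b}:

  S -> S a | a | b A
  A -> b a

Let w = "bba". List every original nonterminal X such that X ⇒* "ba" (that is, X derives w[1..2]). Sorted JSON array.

Convert to CNF:
  S -> S T1 | T0 A | a
  A -> T0 T1
  T0 -> b
  T1 -> a

CYK table (by increasing span) (cells [i..j] with 1 ≤ i ≤ j ≤ 2 only):
  T[1,1] 'b' = {T0}  orig:{}
  T[2,2] 'a' = {S,T1}  orig:{S}
  T[1,2] 'ba' = {A}

Original NTs in T[1,2] deriving "ba": ["A"]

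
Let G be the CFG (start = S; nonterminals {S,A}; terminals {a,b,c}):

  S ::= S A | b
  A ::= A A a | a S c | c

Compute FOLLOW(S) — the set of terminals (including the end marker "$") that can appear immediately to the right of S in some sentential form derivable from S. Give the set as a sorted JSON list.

Compute FIRST by fixpoint:
[1]
  A via A→a S c: +{a}
  A via A→c: +{c}
  S via S→b: +{b}
  S: {b}  A: {a,c}
[2] (no change)
  S: {b}  A: {a,c}

FOLLOW sets:
initialize: $ ∈ FOLLOW(S)
iter 1:
  A→A A a: FOLLOW(A) ⊇ FIRST(A) = {a,c}; new: +{a,c}
  A→a S c: FOLLOW(S) ⊇ FIRST(c) = {c}; new: +{c}
  S→S A: FOLLOW(S) ⊇ FIRST(A) = {a,c}; new: +{a}
  S→S A: FOLLOW(A) ⊇ FOLLOW(S) ⊇ {$,a,c}; new: +{$}
  FOLLOW(S)={$,a,c}  FOLLOW(A)={$,a,c}
iter 2: — fixpoint
  FOLLOW(S)={$,a,c}  FOLLOW(A)={$,a,c}

FOLLOW(S) = ["$", "a", "c"]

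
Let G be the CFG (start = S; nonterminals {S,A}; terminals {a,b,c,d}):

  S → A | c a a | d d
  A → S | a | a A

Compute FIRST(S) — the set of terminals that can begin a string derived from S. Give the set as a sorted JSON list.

FIRST sets, iterate to fixpoint:
round 1:
  A via A→a: +{a}
  S via S→A: +{a}
  S via S→c a a: +{c}
  S via S→d d: +{d}
  S: {a,c,d}  A: {a}
round 2:
  A via A→S: +{c,d}
  S: {a,c,d}  A: {a,c,d}
round 3: — fixpoint
  S: {a,c,d}  A: {a,c,d}

FIRST(S) = ["a", "c", "d"]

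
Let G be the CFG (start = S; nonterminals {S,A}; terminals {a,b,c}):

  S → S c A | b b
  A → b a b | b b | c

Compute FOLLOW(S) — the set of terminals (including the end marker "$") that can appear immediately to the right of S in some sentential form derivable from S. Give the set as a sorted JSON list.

FIRST sets, iterate to fixpoint:
iter 1:
  A via A→b a b: +{b}
  A via A→c: +{c}
  S via S→b b: +{b}
  FIRST(S)={b}  FIRST(A)={b,c}
iter 2: done
  FIRST(S)={b}  FIRST(A)={b,c}

Compute FOLLOW by fixpoint:
seed FOLLOW(S) with $
round 1:
  S→S c A: FOLLOW(S) ⊇ FIRST(c) = {c}; new: +{c}
  S→S c A: FOLLOW(A) ⊇ FOLLOW(S) ⊇ {$,c}; new: +{$,c}
  FOLLOW(S)={$,c}  FOLLOW(A)={$,c}
round 2: (stable)
  FOLLOW(S)={$,c}  FOLLOW(A)={$,c}

FOLLOW(S) = ["$", "c"]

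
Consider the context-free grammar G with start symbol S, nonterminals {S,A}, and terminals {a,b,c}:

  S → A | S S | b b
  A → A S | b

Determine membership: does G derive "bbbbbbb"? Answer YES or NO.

Convert to CNF:
  S -> A S | S S | T0 T0 | b
  A -> A S | b
  T0 -> b

CYK fill:
  cell(0,0) b: {A,S,T0}  orig:{A,S}
  cell(1,1) b: {A,S,T0}  orig:{A,S}
  cell(2,2) b: {A,S,T0}  orig:{A,S}
  cell(3,3) b: {A,S,T0}  orig:{A,S}
  cell(4,4) b: {A,S,T0}  orig:{A,S}
  cell(5,5) b: {A,S,T0}  orig:{A,S}
  cell(6,6) b: {A,S,T0}  orig:{A,S}
  cell(0,1) bb: {A,S}
  cell(1,2) bb: {A,S}
  cell(2,3) bb: {A,S}
  cell(3,4) bb: {A,S}
  cell(4,5) bb: {A,S}
  cell(5,6) bb: {A,S}
  cell(0,2) bbb: {A,S}
  cell(1,3) bbb: {A,S}
  cell(2,4) bbb: {A,S}
  cell(3,5) bbb: {A,S}
  cell(4,6) bbb: {A,S}
  cell(0,3) bbbb: {A,S}
  cell(1,4) bbbb: {A,S}
  cell(2,5) bbbb: {A,S}
  cell(3,6) bbbb: {A,S}
  cell(0,4) bbbbb: {A,S}
  cell(1,5) bbbbb: {A,S}
  cell(2,6) bbbbb: {A,S}
  cell(0,5) bbbbbb: {A,S}
  cell(1,6) bbbbbb: {A,S}
  cell(0,6) bbbbbbb: {A,S}

S ∈ T[0,6] ⇒ YES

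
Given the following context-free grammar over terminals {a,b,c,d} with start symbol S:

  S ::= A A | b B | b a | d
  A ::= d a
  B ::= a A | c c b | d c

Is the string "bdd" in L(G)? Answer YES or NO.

Convert to CNF:
  S -> A A | T3 B | T3 T1 | d
  A -> T0 T1
  B -> T0 T2 | T1 A | T2 X4
  T0 -> d
  T1 -> a
  T2 -> c
  T3 -> b
  X4 -> T2 T3

CYK table (by increasing span):
  cell(0,0) b: {T3}  orig:{}
  cell(1,1) d: {S,T0}  orig:{S}
  cell(2,2) d: {S,T0}  orig:{S}
  cell(0,1) bd: ∅
  cell(1,2) dd: ∅
  cell(0,2) bdd: ∅

S ∉ T[0,2] ⇒ NO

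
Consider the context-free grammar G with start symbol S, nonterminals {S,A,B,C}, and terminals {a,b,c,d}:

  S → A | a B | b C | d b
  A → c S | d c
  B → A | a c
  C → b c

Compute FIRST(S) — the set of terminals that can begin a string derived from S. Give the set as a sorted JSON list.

Compute FIRST by fixpoint:
iter 1:
  A via A→c S: +{c}
  A via A→d c: +{d}
  B via B→A: +{c,d}
  B via B→a c: +{a}
  C via C→b c: +{b}
  S via S→A: +{c,d}
  S via S→a B: +{a}
  S via S→b C: +{b}
  FIRST(S)={a,b,c,d}  FIRST(A)={c,d}  FIRST(B)={a,c,d}  FIRST(C)={b}
iter 2: (no change)
  FIRST(S)={a,b,c,d}  FIRST(A)={c,d}  FIRST(B)={a,c,d}  FIRST(C)={b}

FIRST(S) = ["a", "b", "c", "d"]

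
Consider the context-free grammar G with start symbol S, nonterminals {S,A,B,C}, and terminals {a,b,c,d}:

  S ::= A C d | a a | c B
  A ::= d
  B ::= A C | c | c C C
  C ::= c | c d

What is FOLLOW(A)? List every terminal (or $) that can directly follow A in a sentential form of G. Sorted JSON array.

Compute FIRST by fixpoint:
iter 1:
  A via A→d: +{d}
  B via B→A C: +{d}
  B via B→c: +{c}
  C via C→c: +{c}
  S via S→A C d: +{d}
  S via S→a a: +{a}
  S via S→c B: +{c}
  S: {a,c,d}  A: {d}  B: {c,d}  C: {c}
iter 2: — fixpoint
  S: {a,c,d}  A: {d}  B: {c,d}  C: {c}

Compute FOLLOW by fixpoint:
FOLLOW(S) := {$}
iter 1:
  B→A C: FOLLOW(A) ⊇ FIRST(C) = {c}; new: +{c}
  B→c C C: FOLLOW(C) ⊇ FIRST(C) = {c}; new: +{c}
  S→A C d: FOLLOW(C) ⊇ FIRST(d) = {d}; new: +{d}
  S→c B: FOLLOW(B) ⊇ FOLLOW(S) ⊇ {$}; new: +{$}
  S: {$}  A: {c}  B: {$}  C: {c,d}
iter 2:
  B→A C: FOLLOW(C) ⊇ FOLLOW(B) ⊇ {$}; new: +{$}
  S: {$}  A: {c}  B: {$}  C: {$,c,d}
iter 3: done
  S: {$}  A: {c}  B: {$}  C: {$,c,d}

FOLLOW(A) = ["c"]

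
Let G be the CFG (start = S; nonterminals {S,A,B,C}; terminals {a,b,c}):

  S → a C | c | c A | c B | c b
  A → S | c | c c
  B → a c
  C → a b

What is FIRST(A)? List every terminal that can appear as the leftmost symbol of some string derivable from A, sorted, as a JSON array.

FIRST sets, iterate to fixpoint:
pass 1:
  A via A→c: +{c}
  B via B→a c: +{a}
  C via C→a b: +{a}
  S via S→a C: +{a}
  S via S→c: +{c}
  S: {a,c}  A: {c}  B: {a}  C: {a}
pass 2:
  A via A→S: +{a}
  S: {a,c}  A: {a,c}  B: {a}  C: {a}
pass 3: done
  S: {a,c}  A: {a,c}  B: {a}  C: {a}

FIRST(A) = ["a", "c"]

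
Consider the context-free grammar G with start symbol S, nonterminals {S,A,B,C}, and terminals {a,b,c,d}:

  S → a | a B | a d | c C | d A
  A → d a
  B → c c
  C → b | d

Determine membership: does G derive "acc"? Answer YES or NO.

Convert to CNF:
  S -> T0 A | T1 B | T1 T0 | T2 C | a
  A -> T0 T1
  B -> T2 T2
  C -> b | d
  T0 -> d
  T1 -> a
  T2 -> c

CYK table (by increasing span):
  T[0,0] 'a' = {S,T1}  orig:{S}
  T[1,1] 'c' = {T2}  orig:{}
  T[2,2] 'c' = {T2}  orig:{}
  T[0,1] 'ac' = ∅
  T[1,2] 'cc' = {B}
  T[0,2] 'acc' = {S}

S ∈ T[0,2] ⇒ YES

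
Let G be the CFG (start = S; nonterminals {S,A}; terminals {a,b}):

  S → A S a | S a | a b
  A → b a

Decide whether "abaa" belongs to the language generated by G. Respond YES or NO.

Convert to CNF:
  S -> A X2 | S T1 | T1 T0
  A -> T0 T1
  T0 -> b
  T1 -> a
  X2 -> S T1

CYK fill:
  [0..0]={T1}  "a"  orig:{}
  [1..1]={T0}  "b"  orig:{}
  [2..2]={T1}  "a"  orig:{}
  [3..3]={T1}  "a"  orig:{}
  [0..1]={S}  "ab"
  [1..2]={A}  "ba"
  [2..3]=∅  "aa"
  [0..2]={S,X2}  "aba"  orig:{S}
  [1..3]=∅  "baa"
  [0..3]={S,X2}  "abaa"  orig:{S}

S ∈ T[0,3] ⇒ YES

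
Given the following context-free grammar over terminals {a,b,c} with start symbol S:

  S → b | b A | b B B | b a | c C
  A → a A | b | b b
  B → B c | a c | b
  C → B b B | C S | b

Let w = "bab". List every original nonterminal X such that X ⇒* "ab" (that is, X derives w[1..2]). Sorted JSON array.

CNF form of G:
  S -> T1 A | T1 T0 | T1 X4 | T2 C | b
  A -> T0 A | T1 T1 | b
  B -> B T2 | T0 T2 | b
  C -> B X3 | C S | b
  T0 -> a
  T1 -> b
  T2 -> c
  X3 -> T1 B
  X4 -> B B

CYK table (by increasing span), restricted to cells inside w[1..2]:
  cell(1,1) a: {T0}  orig:{}
  cell(2,2) b: {A,B,C,S,T1}  orig:{A,B,C,S}
  cell(1,2) ab: {A}

Original NTs in T[1,2] deriving "ab": ["A"]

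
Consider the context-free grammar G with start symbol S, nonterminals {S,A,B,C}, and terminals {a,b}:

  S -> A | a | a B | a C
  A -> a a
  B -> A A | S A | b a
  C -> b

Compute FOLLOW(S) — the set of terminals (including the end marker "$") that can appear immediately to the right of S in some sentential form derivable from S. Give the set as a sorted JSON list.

FIRST iteration:
[1]
  A via A→a a: +{a}
  B via B→A A: +{a}
  B via B→b a: +{b}
  C via C→b: +{b}
  S via S→A: +{a}
  FIRST(S)={a}  FIRST(A)={a}  FIRST(B)={a,b}  FIRST(C)={b}
[2] (stable)
  FIRST(S)={a}  FIRST(A)={a}  FIRST(B)={a,b}  FIRST(C)={b}

Compute FOLLOW by fixpoint:
FOLLOW(S) := {$}
round 1:
  B→A A: FOLLOW(A) ⊇ FIRST(A) = {a}; new: +{a}
  B→S A: FOLLOW(S) ⊇ FIRST(A) = {a}; new: +{a}
  S→A: FOLLOW(A) ⊇ FOLLOW(S) ⊇ {$,a}; new: +{$}
  S→a B: FOLLOW(B) ⊇ FOLLOW(S) ⊇ {$,a}; new: +{$,a}
  S→a C: FOLLOW(C) ⊇ FOLLOW(S) ⊇ {$,a}; new: +{$,a}
  FOLLOW[S]={$,a}  FOLLOW[A]={$,a}  FOLLOW[B]={$,a}  FOLLOW[C]={$,a}
round 2: (no change)
  FOLLOW[S]={$,a}  FOLLOW[A]={$,a}  FOLLOW[B]={$,a}  FOLLOW[C]={$,a}

FOLLOW(S) = ["$", "a"]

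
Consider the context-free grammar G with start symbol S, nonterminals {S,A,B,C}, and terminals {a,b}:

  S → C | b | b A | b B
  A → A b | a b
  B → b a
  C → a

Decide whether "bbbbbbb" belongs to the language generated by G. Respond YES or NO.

CNF form of G:
  S -> T0 A | T0 B | a | b
  A -> A T0 | T1 T0
  B -> T0 T1
  C -> a
  T0 -> b
  T1 -> a

CYK table (by increasing span):
  [0..0]={S,T0}  "b"  orig:{S}
  [1..1]={S,T0}  "b"  orig:{S}
  [2..2]={S,T0}  "b"  orig:{S}
  [3..3]={S,T0}  "b"  orig:{S}
  [4..4]={S,T0}  "b"  orig:{S}
  [5..5]={S,T0}  "b"  orig:{S}
  [6..6]={S,T0}  "b"  orig:{S}
  [0..1]=∅  "bb"
  [1..2]=∅  "bb"
  [2..3]=∅  "bb"
  [3..4]=∅  "bb"
  [4..5]=∅  "bb"
  [5..6]=∅  "bb"
  [0..2]=∅  "bbb"
  [1..3]=∅  "bbb"
  [2..4]=∅  "bbb"
  [3..5]=∅  "bbb"
  [4..6]=∅  "bbb"
  [0..3]=∅  "bbbb"
  [1..4]=∅  "bbbb"
  [2..5]=∅  "bbbb"
  [3..6]=∅  "bbbb"
  [0..4]=∅  "bbbbb"
  [1..5]=∅  "bbbbb"
  [2..6]=∅  "bbbbb"
  [0..5]=∅  "bbbbbb"
  [1..6]=∅  "bbbbbb"
  [0..6]=∅  "bbbbbbb"

S ∉ T[0,6] ⇒ NO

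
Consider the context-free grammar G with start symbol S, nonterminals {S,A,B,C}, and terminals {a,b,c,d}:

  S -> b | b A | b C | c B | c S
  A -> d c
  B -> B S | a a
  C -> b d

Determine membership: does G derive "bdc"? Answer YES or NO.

CNF form of G:
  S -> T1 B | T1 S | T3 A | T3 C | b
  A -> T0 T1
  B -> B S | T2 T2
  C -> T3 T0
  T0 -> d
  T1 -> c
  T2 -> a
  T3 -> b

CYK fill:
  [0..0]={S,T3}  "b"  orig:{S}
  [1..1]={T0}  "d"  orig:{}
  [2..2]={T1}  "c"  orig:{}
  [0..1]={C}  "bd"
  [1..2]={A}  "dc"
  [0..2]={S}  "bdc"

S ∈ T[0,2] ⇒ YES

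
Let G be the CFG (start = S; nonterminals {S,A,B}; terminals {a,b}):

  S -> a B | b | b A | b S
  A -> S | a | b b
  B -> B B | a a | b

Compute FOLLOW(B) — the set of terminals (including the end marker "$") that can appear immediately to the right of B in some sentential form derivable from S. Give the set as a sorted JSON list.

FIRST iteration:
[1]
  A via A→a: +{a}
  A via A→b b: +{b}
  B via B→a a: +{a}
  B via B→b: +{b}
  S via S→a B: +{a}
  S via S→b: +{b}
  S: {a,b}  A: {a,b}  B: {a,b}
[2] done
  S: {a,b}  A: {a,b}  B: {a,b}

Compute FOLLOW by fixpoint:
seed FOLLOW(S) with $
iter 1:
  B→B B: FOLLOW(B) ⊇ FIRST(B) = {a,b}; new: +{a,b}
  S→a B: FOLLOW(B) ⊇ FOLLOW(S) ⊇ {$}; new: +{$}
  S→b A: FOLLOW(A) ⊇ FOLLOW(S) ⊇ {$}; new: +{$}
  FOLLOW(S)={$}  FOLLOW(A)={$}  FOLLOW(B)={$,a,b}
iter 2: (no change)
  FOLLOW(S)={$}  FOLLOW(A)={$}  FOLLOW(B)={$,a,b}

FOLLOW(B) = ["$", "a", "b"]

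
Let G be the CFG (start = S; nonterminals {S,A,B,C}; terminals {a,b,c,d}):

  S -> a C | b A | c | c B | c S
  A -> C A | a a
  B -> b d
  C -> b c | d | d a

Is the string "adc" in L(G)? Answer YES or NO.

Convert to CNF:
  S -> T0 C | T1 A | T3 B | T3 S | c
  A -> C A | T0 T0
  B -> T1 T2
  C -> T1 T3 | T2 T0 | d
  T0 -> a
  T1 -> b
  T2 -> d
  T3 -> c

CYK table (by increasing span):
  [0..0]={T0}  "a"  orig:{}
  [1..1]={C,T2}  "d"  orig:{C}
  [2..2]={S,T3}  "c"  orig:{S}
  [0..1]={S}  "ad"
  [1..2]=∅  "dc"
  [0..2]=∅  "adc"

S ∉ T[0,2] ⇒ NO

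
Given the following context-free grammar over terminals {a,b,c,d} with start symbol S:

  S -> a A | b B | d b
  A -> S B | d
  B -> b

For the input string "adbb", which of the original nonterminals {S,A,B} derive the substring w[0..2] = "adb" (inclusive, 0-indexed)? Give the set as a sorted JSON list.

CNF form of G:
  S -> T0 A | T1 B | T2 T1
  A -> S B | d
  B -> b
  T0 -> a
  T1 -> b
  T2 -> d

CYK fill (cells [i..j] with 0 ≤ i ≤ j ≤ 2 only):
  T[0,0] 'a' = {T0}  orig:{}
  T[1,1] 'd' = {A,T2}  orig:{A}
  T[2,2] 'b' = {B,T1}  orig:{B}
  T[0,1] 'ad' = {S}
  T[1,2] 'db' = {S}
  T[0,2] 'adb' = {A}

Original NTs in T[0,2] deriving "adb": ["A"]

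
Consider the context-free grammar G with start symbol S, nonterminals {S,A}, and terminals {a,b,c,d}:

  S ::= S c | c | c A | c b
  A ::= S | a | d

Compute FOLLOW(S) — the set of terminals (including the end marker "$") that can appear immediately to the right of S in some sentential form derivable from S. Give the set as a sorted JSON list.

FIRST sets, iterate to fixpoint:
[1]
  A via A→a: +{a}
  A via A→d: +{d}
  S via S→c: +{c}
  S: {c}  A: {a,d}
[2]
  A via A→S: +{c}
  S: {c}  A: {a,c,d}
[3] done
  S: {c}  A: {a,c,d}

FOLLOW iteration:
seed FOLLOW(S) with $
pass 1:
  S→S c: FOLLOW(S) ⊇ FIRST(c) = {c}; new: +{c}
  S→c A: FOLLOW(A) ⊇ FOLLOW(S) ⊇ {$,c}; new: +{$,c}
  S: {$,c}  A: {$,c}
pass 2: (stable)
  S: {$,c}  A: {$,c}

FOLLOW(S) = ["$", "c"]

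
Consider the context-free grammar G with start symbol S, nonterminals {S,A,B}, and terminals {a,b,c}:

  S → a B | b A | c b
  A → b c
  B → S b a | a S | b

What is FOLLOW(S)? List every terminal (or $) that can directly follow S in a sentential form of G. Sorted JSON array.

Compute FIRST by fixpoint:
round 1:
  A via A→b c: +{b}
  B via B→a S: +{a}
  B via B→b: +{b}
  S via S→a B: +{a}
  S via S→b A: +{b}
  S via S→c b: +{c}
  FIRST[S]={a,b,c}  FIRST[A]={b}  FIRST[B]={a,b}
round 2:
  B via B→S b a: +{c}
  FIRST[S]={a,b,c}  FIRST[A]={b}  FIRST[B]={a,b,c}
round 3: — fixpoint
  FIRST[S]={a,b,c}  FIRST[A]={b}  FIRST[B]={a,b,c}

FOLLOW iteration:
seed FOLLOW(S) with $
pass 1:
  B→S b a: FOLLOW(S) ⊇ FIRST(b) = {b}; new: +{b}
  S→a B: FOLLOW(B) ⊇ FOLLOW(S) ⊇ {$,b}; new: +{$,b}
  S→b A: FOLLOW(A) ⊇ FOLLOW(S) ⊇ {$,b}; new: +{$,b}
  FOLLOW(S)={$,b}  FOLLOW(A)={$,b}  FOLLOW(B)={$,b}
pass 2: (stable)
  FOLLOW(S)={$,b}  FOLLOW(A)={$,b}  FOLLOW(B)={$,b}

FOLLOW(S) = ["$", "b"]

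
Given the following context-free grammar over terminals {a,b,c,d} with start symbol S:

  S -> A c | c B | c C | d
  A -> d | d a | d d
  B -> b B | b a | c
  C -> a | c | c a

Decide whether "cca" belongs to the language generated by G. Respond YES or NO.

Convert to CNF:
  S -> A T3 | T3 B | T3 C | d
  A -> T0 T0 | T0 T1 | d
  B -> T2 B | T2 T1 | c
  C -> T3 T1 | a | c
  T0 -> d
  T1 -> a
  T2 -> b
  T3 -> c

CYK fill:
  cell(0,0) c: {B,C,T3}  orig:{B,C}
  cell(1,1) c: {B,C,T3}  orig:{B,C}
  cell(2,2) a: {C,T1}  orig:{C}
  cell(0,1) cc: {S}
  cell(1,2) ca: {C,S}
  cell(0,2) cca: {S}

S ∈ T[0,2] ⇒ YES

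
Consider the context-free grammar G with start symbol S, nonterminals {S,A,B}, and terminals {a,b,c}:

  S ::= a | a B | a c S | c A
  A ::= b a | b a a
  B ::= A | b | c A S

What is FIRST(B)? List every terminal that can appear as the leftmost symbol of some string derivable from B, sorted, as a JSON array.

Compute FIRST by fixpoint:
iter 1:
  A via A→b a: +{b}
  B via B→A: +{b}
  B via B→c A S: +{c}
  S via S→a: +{a}
  S via S→c A: +{c}
  S: {a,c}  A: {b}  B: {b,c}
iter 2: (no change)
  S: {a,c}  A: {b}  B: {b,c}

FIRST(B) = ["b", "c"]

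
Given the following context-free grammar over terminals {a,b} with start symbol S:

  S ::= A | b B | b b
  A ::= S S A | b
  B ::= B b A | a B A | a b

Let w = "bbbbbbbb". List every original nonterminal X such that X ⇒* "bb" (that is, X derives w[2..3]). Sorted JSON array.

Convert to CNF:
  S -> S X5 | T0 B | T0 T0 | b
  A -> S X2 | b
  B -> B X3 | T1 T0 | T1 X4
  T0 -> b
  T1 -> a
  X2 -> S A
  X3 -> T0 A
  X4 -> B A
  X5 -> S A

CYK fill, restricted to cells inside w[2..3]:
  cell(2,2) b: {A,S,T0}  orig:{A,S}
  cell(3,3) b: {A,S,T0}  orig:{A,S}
  cell(2,3) bb: {S,X2,X3,X5}  orig:{S}

Original NTs in T[2,3] deriving "bb": ["S"]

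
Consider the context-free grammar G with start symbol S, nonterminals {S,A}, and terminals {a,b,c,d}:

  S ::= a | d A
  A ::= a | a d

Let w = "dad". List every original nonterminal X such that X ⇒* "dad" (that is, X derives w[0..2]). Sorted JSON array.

CNF form of G:
  S -> T1 A | a
  A -> T0 T1 | a
  T0 -> a
  T1 -> d

Fill CYK table bottom-up — only the sub-triangle for w[0..2]:
  [0..0]={T1}  "d"  orig:{}
  [1..1]={A,S,T0}  "a"  orig:{A,S}
  [2..2]={T1}  "d"  orig:{}
  [0..1]={S}  "da"
  [1..2]={A}  "ad"
  [0..2]={S}  "dad"

Original NTs in T[0,2] deriving "dad": ["S"]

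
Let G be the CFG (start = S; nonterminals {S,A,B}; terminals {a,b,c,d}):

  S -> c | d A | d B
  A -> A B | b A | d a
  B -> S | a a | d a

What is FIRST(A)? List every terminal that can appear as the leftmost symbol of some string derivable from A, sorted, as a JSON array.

FIRST iteration:
[1]
  A via A→b A: +{b}
  A via A→d a: +{d}
  B via B→a a: +{a}
  B via B→d a: +{d}
  S via S→c: +{c}
  S via S→d A: +{d}
  FIRST(S)={c,d}  FIRST(A)={b,d}  FIRST(B)={a,d}
[2]
  B via B→S: +{c}
  FIRST(S)={c,d}  FIRST(A)={b,d}  FIRST(B)={a,c,d}
[3] (stable)
  FIRST(S)={c,d}  FIRST(A)={b,d}  FIRST(B)={a,c,d}

FIRST(A) = ["b", "d"]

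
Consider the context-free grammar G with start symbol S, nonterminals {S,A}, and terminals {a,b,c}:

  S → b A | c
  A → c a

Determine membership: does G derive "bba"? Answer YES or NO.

Convert to CNF:
  S -> T2 A | c
  A -> T0 T1
  T0 -> c
  T1 -> a
  T2 -> b

Fill CYK table bottom-up:
  T[0,0] 'b' = {T2}  orig:{}
  T[1,1] 'b' = {T2}  orig:{}
  T[2,2] 'a' = {T1}  orig:{}
  T[0,1] 'bb' = ∅
  T[1,2] 'ba' = ∅
  T[0,2] 'bba' = ∅

S ∉ T[0,2] ⇒ NO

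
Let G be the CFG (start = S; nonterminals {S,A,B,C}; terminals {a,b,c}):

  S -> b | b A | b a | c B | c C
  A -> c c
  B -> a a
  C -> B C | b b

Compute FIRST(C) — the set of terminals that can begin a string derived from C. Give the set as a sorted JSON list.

FIRST iteration:
iter 1:
  A via A→c c: +{c}
  B via B→a a: +{a}
  C via C→B C: +{a}
  C via C→b b: +{b}
  S via S→b: +{b}
  S via S→c B: +{c}
  FIRST[S]={b,c}  FIRST[A]={c}  FIRST[B]={a}  FIRST[C]={a,b}
iter 2: done
  FIRST[S]={b,c}  FIRST[A]={c}  FIRST[B]={a}  FIRST[C]={a,b}

FIRST(C) = ["a", "b"]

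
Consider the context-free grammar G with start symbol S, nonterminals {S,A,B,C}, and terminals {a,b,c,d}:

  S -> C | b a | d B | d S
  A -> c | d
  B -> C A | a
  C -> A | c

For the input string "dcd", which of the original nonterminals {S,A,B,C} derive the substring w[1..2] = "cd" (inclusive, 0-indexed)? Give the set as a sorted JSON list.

CNF form of G:
  S -> T0 T1 | T2 B | T2 S | c | d
  A -> c | d
  B -> C A | a
  C -> c | d
  T0 -> b
  T1 -> a
  T2 -> d

Fill CYK table bottom-up (cells [i..j] with 1 ≤ i ≤ j ≤ 2 only):
  cell(1,1) c: {A,C,S}
  cell(2,2) d: {A,C,S,T2}  orig:{A,C,S}
  cell(1,2) cd: {B}

Original NTs in T[1,2] deriving "cd": ["B"]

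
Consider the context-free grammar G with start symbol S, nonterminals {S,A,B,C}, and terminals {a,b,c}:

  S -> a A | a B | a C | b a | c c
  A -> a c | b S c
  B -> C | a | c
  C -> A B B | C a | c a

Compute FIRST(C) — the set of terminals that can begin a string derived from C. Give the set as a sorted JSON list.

FIRST sets, iterate to fixpoint:
[1]
  A via A→a c: +{a}
  A via A→b S c: +{b}
  B via B→a: +{a}
  B via B→c: +{c}
  C via C→A B B: +{a,b}
  C via C→c a: +{c}
  S via S→a A: +{a}
  S via S→b a: +{b}
  S via S→c c: +{c}
  FIRST[S]={a,b,c}  FIRST[A]={a,b}  FIRST[B]={a,c}  FIRST[C]={a,b,c}
[2]
  B via B→C: +{b}
  FIRST[S]={a,b,c}  FIRST[A]={a,b}  FIRST[B]={a,b,c}  FIRST[C]={a,b,c}
[3] (stable)
  FIRST[S]={a,b,c}  FIRST[A]={a,b}  FIRST[B]={a,b,c}  FIRST[C]={a,b,c}

FIRST(C) = ["a", "b", "c"]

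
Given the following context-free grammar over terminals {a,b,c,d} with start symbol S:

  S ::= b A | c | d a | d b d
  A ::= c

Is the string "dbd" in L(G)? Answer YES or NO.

Convert to CNF:
  S -> T0 A | T1 T2 | T1 X3 | c
  A -> c
  T0 -> b
  T1 -> d
  T2 -> a
  X3 -> T0 T1

CYK fill:
  T[0,0] 'd' = {T1}  orig:{}
  T[1,1] 'b' = {T0}  orig:{}
  T[2,2] 'd' = {T1}  orig:{}
  T[0,1] 'db' = ∅
  T[1,2] 'bd' = {X3}  orig:{}
  T[0,2] 'dbd' = {S}

S ∈ T[0,2] ⇒ YES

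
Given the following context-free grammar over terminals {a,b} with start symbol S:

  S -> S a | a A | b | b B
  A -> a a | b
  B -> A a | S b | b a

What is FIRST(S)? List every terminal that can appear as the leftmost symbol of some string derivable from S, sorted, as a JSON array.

FIRST sets, iterate to fixpoint:
pass 1:
  A via A→a a: +{a}
  A via A→b: +{b}
  B via B→A a: +{a,b}
  S via S→a A: +{a}
  S via S→b: +{b}
  FIRST[S]={a,b}  FIRST[A]={a,b}  FIRST[B]={a,b}
pass 2: done
  FIRST[S]={a,b}  FIRST[A]={a,b}  FIRST[B]={a,b}

FIRST(S) = ["a", "b"]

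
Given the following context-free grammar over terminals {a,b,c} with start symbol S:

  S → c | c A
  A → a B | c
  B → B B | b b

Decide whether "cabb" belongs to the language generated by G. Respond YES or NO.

CNF form of G:
  S -> T2 A | c
  A -> T0 B | c
  B -> B B | T1 T1
  T0 -> a
  T1 -> b
  T2 -> c

CYK fill:
  cell(0,0) c: {A,S,T2}  orig:{A,S}
  cell(1,1) a: {T0}  orig:{}
  cell(2,2) b: {T1}  orig:{}
  cell(3,3) b: {T1}  orig:{}
  cell(0,1) ca: ∅
  cell(1,2) ab: ∅
  cell(2,3) bb: {B}
  cell(0,2) cab: ∅
  cell(1,3) abb: {A}
  cell(0,3) cabb: {S}

S ∈ T[0,3] ⇒ YES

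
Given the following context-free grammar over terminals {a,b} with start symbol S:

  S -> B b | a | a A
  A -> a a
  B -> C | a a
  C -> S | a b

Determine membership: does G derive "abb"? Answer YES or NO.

CNF form of G:
  S -> B T1 | T0 A | a
  A -> T0 T0
  B -> B T1 | T0 A | T0 T0 | T0 T1 | a
  C -> B T1 | T0 A | T0 T1 | a
  T0 -> a
  T1 -> b

CYK fill:
  cell(0,0) a: {B,C,S,T0}  orig:{B,C,S}
  cell(1,1) b: {T1}  orig:{}
  cell(2,2) b: {T1}  orig:{}
  cell(0,1) ab: {B,C,S}
  cell(1,2) bb: ∅
  cell(0,2) abb: {B,C,S}

S ∈ T[0,2] ⇒ YES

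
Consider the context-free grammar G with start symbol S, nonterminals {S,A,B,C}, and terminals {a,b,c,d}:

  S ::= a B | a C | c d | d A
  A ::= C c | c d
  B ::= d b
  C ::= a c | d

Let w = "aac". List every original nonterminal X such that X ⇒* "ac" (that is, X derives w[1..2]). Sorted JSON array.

Convert to CNF:
  S -> T0 T1 | T1 A | T3 B | T3 C
  A -> C T0 | T0 T1
  B -> T1 T2
  C -> T3 T0 | d
  T0 -> c
  T1 -> d
  T2 -> b
  T3 -> a

CYK fill — only the sub-triangle for w[1..2]:
  cell(1,1) a: {T3}  orig:{}
  cell(2,2) c: {T0}  orig:{}
  cell(1,2) ac: {C}

Original NTs in T[1,2] deriving "ac": ["C"]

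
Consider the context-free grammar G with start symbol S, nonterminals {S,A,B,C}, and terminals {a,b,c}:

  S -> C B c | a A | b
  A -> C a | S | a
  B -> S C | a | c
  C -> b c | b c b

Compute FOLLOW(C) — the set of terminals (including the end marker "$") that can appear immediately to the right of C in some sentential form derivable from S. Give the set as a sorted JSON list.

FIRST iteration:
iter 1:
  A via A→a: +{a}
  B via B→a: +{a}
  B via B→c: +{c}
  C via C→b c: +{b}
  S via S→C B c: +{b}
  S via S→a A: +{a}
  FIRST[S]={a,b}  FIRST[A]={a}  FIRST[B]={a,c}  FIRST[C]={b}
iter 2:
  A via A→C a: +{b}
  B via B→S C: +{b}
  FIRST[S]={a,b}  FIRST[A]={a,b}  FIRST[B]={a,b,c}  FIRST[C]={b}
iter 3: — fixpoint
  FIRST[S]={a,b}  FIRST[A]={a,b}  FIRST[B]={a,b,c}  FIRST[C]={b}

FOLLOW sets:
initialize: $ ∈ FOLLOW(S)
pass 1:
  A→C a: FOLLOW(C) ⊇ FIRST(a) = {a}; new: +{a}
  B→S C: FOLLOW(S) ⊇ FIRST(C) = {b}; new: +{b}
  S→C B c: FOLLOW(C) ⊇ FIRST(B) = {a,b,c}; new: +{b,c}
  S→C B c: FOLLOW(B) ⊇ FIRST(c) = {c}; new: +{c}
  S→a A: FOLLOW(A) ⊇ FOLLOW(S) ⊇ {$,b}; new: +{$,b}
  FOLLOW(S)={$,b}  FOLLOW(A)={$,b}  FOLLOW(B)={c}  FOLLOW(C)={a,b,c}
pass 2: — fixpoint
  FOLLOW(S)={$,b}  FOLLOW(A)={$,b}  FOLLOW(B)={c}  FOLLOW(C)={a,b,c}

FOLLOW(C) = ["a", "b", "c"]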